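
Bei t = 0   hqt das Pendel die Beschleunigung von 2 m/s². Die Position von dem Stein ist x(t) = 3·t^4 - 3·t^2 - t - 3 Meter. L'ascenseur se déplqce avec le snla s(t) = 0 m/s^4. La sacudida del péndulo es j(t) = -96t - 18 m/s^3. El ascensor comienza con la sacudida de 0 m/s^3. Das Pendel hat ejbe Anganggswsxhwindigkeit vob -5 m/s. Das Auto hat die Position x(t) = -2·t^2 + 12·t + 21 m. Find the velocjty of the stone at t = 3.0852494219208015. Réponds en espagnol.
Debemos derivar nuestra ecuación de la posición x(t) = 3·t^4 - 3·t^2 - t - 3 1 vez. Tomando d/dt de x(t), encontramos v(t) = 12·t^3 - 6·t - 1. Usando v(t) = 12·t^3 - 6·t - 1 y sustituyendo t = 3.0852494219208015, encontramos v = 332.901636841295.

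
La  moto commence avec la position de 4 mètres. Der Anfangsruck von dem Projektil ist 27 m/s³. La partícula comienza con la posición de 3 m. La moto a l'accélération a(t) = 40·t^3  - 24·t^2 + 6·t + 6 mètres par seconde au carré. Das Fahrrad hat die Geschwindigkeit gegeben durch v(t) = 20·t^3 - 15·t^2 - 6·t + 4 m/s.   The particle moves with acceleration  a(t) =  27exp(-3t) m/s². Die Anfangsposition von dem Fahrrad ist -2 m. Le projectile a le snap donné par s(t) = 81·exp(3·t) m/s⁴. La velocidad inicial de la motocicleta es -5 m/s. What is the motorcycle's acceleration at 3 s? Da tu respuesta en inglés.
Using a(t) = 40·t^3 - 24·t^2 + 6·t + 6 and substituting t = 3, we find a = 888.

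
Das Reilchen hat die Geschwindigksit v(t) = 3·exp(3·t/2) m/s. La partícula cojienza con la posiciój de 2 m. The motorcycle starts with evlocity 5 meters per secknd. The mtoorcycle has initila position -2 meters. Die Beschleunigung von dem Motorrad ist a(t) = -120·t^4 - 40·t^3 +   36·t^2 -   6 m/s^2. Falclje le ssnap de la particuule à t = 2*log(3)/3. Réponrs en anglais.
We must differentiate our velocity equation v(t) = 3·exp(3·t/2) 3 times. Differentiating velocity, we get acceleration: a(t) = 9·exp(3·t/2)/2. Differentiating acceleration, we get jerk: j(t) = 27·exp(3·t/2)/4. Differentiating jerk, we get snap: s(t) = 81·exp(3·t/2)/8. We have snap s(t) = 81·exp(3·t/2)/8. Substituting t = 2*log(3)/3: s(2*log(3)/3) = 243/8.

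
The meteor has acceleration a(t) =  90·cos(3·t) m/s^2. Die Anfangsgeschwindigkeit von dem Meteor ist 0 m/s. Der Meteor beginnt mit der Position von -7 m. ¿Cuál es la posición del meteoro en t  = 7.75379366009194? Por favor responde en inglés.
To solve this, we need to take 2 antiderivatives of our acceleration equation a(t) = 90·cos(3·t). The integral of acceleration, with v(0) = 0, gives velocity: v(t) = 30·sin(3·t). Taking ∫v(t)dt and applying x(0) = -7, we find x(t) = 3 - 10·cos(3·t). From the given position equation x(t) = 3 - 10·cos(3·t), we substitute t = 7.75379366009194 to get x = 5.96058894570935.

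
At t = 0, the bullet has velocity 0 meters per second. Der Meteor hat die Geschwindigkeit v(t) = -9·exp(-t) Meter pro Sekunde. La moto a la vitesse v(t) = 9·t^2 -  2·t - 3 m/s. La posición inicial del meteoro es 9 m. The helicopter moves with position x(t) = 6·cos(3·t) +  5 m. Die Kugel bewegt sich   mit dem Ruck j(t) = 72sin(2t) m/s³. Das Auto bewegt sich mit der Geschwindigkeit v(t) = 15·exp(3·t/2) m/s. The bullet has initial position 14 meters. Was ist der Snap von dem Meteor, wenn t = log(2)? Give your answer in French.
En partant de la vitesse v(t) = -9·exp(-t), nous prenons 3 dérivées. En prenant d/dt de v(t), nous trouvons a(t) = 9·exp(-t). En dérivant l'accélération, nous obtenons le jerk: j(t) = -9·exp(-t). En prenant d/dt de j(t), nous trouvons s(t) = 9·exp(-t). En utilisant s(t) = 9·exp(-t) et en substituant t = log(2), nous trouvons s = 9/2.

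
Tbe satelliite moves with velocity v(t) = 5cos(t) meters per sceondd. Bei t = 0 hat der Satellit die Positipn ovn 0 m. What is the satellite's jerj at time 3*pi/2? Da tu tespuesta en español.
Partiendo de la velocidad v(t) = 5·cos(t), tomamos 2 derivadas. Derivando la velocidad, obtenemos la aceleración: a(t) = -5·sin(t). Derivando la aceleración, obtenemos la sacudida: j(t) = -5·cos(t). Usando j(t) = -5·cos(t) y sustituyendo t = 3*pi/2, encontramos j = 0.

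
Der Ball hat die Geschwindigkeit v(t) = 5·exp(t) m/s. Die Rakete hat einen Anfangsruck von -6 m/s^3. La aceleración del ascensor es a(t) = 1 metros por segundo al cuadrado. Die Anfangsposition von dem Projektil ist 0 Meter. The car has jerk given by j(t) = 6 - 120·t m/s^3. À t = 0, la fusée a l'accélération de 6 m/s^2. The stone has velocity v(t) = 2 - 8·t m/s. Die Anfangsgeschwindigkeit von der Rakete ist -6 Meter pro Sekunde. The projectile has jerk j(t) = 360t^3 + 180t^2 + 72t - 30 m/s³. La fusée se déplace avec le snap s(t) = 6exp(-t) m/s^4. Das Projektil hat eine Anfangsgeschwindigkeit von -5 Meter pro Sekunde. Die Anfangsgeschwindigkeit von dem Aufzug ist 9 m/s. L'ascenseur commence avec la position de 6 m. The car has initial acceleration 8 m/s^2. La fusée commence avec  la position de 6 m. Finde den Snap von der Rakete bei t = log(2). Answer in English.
From the given snap equation s(t) = 6·exp(-t), we substitute t = log(2) to get s = 3.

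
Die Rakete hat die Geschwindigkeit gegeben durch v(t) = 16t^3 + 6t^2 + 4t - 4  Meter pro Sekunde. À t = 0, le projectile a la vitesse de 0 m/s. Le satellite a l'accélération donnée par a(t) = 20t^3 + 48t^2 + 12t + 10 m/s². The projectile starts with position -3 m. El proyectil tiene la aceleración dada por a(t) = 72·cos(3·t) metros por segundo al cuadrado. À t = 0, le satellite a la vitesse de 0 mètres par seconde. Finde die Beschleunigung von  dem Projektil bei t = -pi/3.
Mit a(t) = 72·cos(3·t) und Einsetzen von t = -pi/3, finden wir a = -72.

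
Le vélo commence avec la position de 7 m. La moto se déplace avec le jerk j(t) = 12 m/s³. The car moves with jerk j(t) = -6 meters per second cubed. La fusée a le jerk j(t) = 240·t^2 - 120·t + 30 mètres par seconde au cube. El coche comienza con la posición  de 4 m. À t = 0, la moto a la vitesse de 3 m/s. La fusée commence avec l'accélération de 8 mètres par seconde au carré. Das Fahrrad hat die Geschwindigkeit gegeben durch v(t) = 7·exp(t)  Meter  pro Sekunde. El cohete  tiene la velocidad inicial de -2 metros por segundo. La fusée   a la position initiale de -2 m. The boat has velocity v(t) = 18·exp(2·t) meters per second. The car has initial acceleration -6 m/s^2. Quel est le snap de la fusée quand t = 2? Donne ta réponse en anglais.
Starting from jerk j(t) = 240·t^2 - 120·t + 30, we take 1 derivative. Differentiating jerk, we get snap: s(t) = 480·t - 120. We have snap s(t) = 480·t - 120. Substituting t = 2: s(2) = 840.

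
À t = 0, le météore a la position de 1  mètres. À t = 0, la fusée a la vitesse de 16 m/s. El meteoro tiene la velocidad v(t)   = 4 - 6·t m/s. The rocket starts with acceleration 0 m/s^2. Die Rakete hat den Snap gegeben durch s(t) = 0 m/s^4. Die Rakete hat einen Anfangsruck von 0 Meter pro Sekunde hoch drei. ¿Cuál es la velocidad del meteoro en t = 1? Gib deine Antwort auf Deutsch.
Wir haben die Geschwindigkeit v(t) = 4 - 6·t. Durch Einsetzen von t = 1: v(1) = -2.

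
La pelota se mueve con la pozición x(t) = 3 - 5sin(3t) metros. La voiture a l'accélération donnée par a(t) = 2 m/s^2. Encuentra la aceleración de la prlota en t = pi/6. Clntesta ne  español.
Partiendo de la posición x(t) = 3 - 5·sin(3·t), tomamos 2 derivadas. Derivando la posición, obtenemos la velocidad: v(t) = -15·cos(3·t). Tomando d/dt de v(t), encontramos a(t) = 45·sin(3·t). De la ecuación de la aceleración a(t) = 45·sin(3·t), sustituimos t = pi/6 para obtener a = 45.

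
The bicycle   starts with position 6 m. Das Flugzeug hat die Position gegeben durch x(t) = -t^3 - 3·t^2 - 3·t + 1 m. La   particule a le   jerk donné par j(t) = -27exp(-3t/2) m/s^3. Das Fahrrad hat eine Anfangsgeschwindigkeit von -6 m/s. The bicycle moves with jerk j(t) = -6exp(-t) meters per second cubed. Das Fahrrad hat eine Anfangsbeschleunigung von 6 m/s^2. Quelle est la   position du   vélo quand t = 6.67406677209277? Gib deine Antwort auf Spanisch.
Para resolver esto, necesitamos tomar 3 integrales de nuestra ecuación de la sacudida j(t) = -6·exp(-t). Tomando ∫j(t)dt y aplicando a(0) = 6, encontramos a(t) = 6·exp(-t). Tomando ∫a(t)dt y aplicando v(0) = -6, encontramos v(t) = -6·exp(-t). La integral de la velocidad es la posición. Usando x(0) = 6, obtenemos x(t) = 6·exp(-t). Tenemos la posición x(t) = 6·exp(-t). Sustituyendo t = 6.67406677209277: x(6.67406677209277) = 0.00757950562171334.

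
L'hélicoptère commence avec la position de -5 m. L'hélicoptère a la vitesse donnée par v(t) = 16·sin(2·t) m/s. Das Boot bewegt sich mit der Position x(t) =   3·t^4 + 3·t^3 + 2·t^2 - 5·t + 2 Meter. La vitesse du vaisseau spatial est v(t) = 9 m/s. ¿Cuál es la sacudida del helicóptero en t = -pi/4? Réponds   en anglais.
Starting from velocity v(t) = 16·sin(2·t), we take 2 derivatives. Differentiating velocity, we get acceleration: a(t) = 32·cos(2·t). Differentiating acceleration, we get jerk: j(t) = -64·sin(2·t). We have jerk j(t) = -64·sin(2·t). Substituting t = -pi/4: j(-pi/4) = 64.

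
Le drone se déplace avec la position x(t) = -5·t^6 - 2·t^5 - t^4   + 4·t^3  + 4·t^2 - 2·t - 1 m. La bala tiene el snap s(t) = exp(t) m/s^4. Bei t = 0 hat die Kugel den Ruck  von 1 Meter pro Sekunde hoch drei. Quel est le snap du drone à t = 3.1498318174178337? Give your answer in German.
Um dies zu lösen, müssen wir 4 Ableitungen unserer Gleichung für die Position x(t) = -5·t^6 - 2·t^5 - t^4 + 4·t^3 + 4·t^2 - 2·t - 1 nehmen. Durch Ableiten von der Position erhalten wir die Geschwindigkeit: v(t) = -30·t^5 - 10·t^4 - 4·t^3 + 12·t^2 + 8·t - 2. Mit d/dt von v(t) finden wir a(t) = -150·t^4 - 40·t^3 - 12·t^2 + 24·t + 8. Die Ableitung von der Beschleunigung ergibt den Ruck: j(t) = -600·t^3 - 120·t^2 - 24·t + 24. Durch Ableiten von dem Ruck erhalten wir den Snap: s(t) = -1800·t^2 - 240·t - 24. Wir haben den Snap s(t) = -1800·t^2 - 240·t - 24. Durch Einsetzen von t = 3.1498318174178337: s(3.1498318174178337) = -18638.5524966122.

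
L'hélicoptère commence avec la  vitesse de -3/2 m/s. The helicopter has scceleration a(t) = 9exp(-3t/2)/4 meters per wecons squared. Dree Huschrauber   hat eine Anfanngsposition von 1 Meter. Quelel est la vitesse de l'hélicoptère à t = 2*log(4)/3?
Nous devons trouver l'intégrale de notre équation de l'accélération a(t) = 9·exp(-3·t/2)/4 1 fois. En intégrant l'accélération et en utilisant la condition initiale v(0) = -3/2, nous obtenons v(t) = -3·exp(-3·t/2)/2. En utilisant v(t) = -3·exp(-3·t/2)/2 et en substituant t = 2*log(4)/3, nous trouvons v = -3/8.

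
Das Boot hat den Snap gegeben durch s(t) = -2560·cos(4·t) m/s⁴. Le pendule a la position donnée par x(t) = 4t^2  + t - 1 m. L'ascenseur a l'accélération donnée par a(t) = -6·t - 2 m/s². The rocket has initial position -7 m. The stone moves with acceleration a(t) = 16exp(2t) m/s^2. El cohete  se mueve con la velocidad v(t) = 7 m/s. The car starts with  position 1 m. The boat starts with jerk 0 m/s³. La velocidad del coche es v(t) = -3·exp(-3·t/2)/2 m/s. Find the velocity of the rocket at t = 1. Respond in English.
Using v(t) = 7 and substituting t = 1, we find v = 7.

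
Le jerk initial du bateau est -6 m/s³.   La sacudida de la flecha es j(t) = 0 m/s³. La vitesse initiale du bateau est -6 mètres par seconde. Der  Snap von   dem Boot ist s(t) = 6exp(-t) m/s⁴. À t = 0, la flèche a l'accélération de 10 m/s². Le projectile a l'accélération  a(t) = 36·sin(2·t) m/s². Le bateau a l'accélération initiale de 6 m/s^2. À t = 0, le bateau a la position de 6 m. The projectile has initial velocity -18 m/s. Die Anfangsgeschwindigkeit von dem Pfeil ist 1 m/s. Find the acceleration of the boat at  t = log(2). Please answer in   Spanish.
Debemos encontrar la integral de nuestra ecuación del snap s(t) = 6·exp(-t) 2 veces. Integrando el snap y usando la condición inicial j(0) = -6, obtenemos j(t) = -6·exp(-t). La antiderivada de la sacudida, con a(0) = 6, da la aceleración: a(t) = 6·exp(-t). De la ecuación de la aceleración a(t) = 6·exp(-t), sustituimos t = log(2) para obtener a = 3.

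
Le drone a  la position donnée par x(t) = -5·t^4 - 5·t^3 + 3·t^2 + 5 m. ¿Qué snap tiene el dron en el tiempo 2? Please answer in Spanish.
Para resolver esto, necesitamos tomar 4 derivadas de nuestra ecuación de la posición x(t) = -5·t^4 - 5·t^3 + 3·t^2 + 5. La derivada de la posición da la velocidad: v(t) = -20·t^3 - 15·t^2 + 6·t. Tomando d/dt de v(t), encontramos a(t) = -60·t^2 - 30·t + 6. Tomando d/dt de a(t), encontramos j(t) = -120·t - 30. Derivando la sacudida, obtenemos el snap: s(t) = -120. De la ecuación del snap s(t) = -120, sustituimos t = 2 para obtener s = -120.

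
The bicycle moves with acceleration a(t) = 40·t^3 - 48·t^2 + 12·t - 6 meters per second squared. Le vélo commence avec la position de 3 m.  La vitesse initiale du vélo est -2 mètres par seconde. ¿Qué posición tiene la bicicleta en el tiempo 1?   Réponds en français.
Pour résoudre ceci, nous devons prendre 2 primitives de notre équation de l'accélération a(t) = 40·t^3 - 48·t^2 + 12·t - 6. La primitive de l'accélération est la vitesse. En utilisant v(0) = -2, nous obtenons v(t) = 10·t^4 - 16·t^3 + 6·t^2 - 6·t - 2. La primitive de la vitesse est la position. En utilisant x(0) = 3, nous obtenons x(t) = 2·t^5 - 4·t^4 + 2·t^3 - 3·t^2 - 2·t + 3. Nous avons la position x(t) = 2·t^5 - 4·t^4 + 2·t^3 - 3·t^2 - 2·t + 3. En substituant t = 1: x(1) = -2.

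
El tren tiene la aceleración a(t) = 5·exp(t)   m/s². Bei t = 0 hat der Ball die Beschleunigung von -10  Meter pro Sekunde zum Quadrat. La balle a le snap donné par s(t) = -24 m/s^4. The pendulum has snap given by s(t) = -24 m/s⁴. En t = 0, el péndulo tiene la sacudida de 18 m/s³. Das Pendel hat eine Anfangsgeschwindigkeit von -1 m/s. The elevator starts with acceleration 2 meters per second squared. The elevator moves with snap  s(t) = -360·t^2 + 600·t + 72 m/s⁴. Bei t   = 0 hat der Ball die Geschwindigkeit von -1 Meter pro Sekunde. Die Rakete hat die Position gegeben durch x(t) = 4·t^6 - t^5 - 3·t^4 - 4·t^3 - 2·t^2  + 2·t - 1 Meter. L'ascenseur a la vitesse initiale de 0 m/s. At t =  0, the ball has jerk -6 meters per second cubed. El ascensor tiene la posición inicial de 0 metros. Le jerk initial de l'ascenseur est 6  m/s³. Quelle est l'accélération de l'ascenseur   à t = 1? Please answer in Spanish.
Necesitamos integrar nuestra ecuación del snap s(t) = -360·t^2 + 600·t + 72 2 veces. La antiderivada del snap es la sacudida. Usando j(0) = 6, obtenemos j(t) = -120·t^3 + 300·t^2 + 72·t + 6. Tomando ∫j(t)dt y aplicando a(0) = 2, encontramos a(t) = -30·t^4 + 100·t^3 + 36·t^2 + 6·t + 2. Tenemos la aceleración a(t) = -30·t^4 + 100·t^3 + 36·t^2 + 6·t + 2. Sustituyendo t = 1: a(1) = 114.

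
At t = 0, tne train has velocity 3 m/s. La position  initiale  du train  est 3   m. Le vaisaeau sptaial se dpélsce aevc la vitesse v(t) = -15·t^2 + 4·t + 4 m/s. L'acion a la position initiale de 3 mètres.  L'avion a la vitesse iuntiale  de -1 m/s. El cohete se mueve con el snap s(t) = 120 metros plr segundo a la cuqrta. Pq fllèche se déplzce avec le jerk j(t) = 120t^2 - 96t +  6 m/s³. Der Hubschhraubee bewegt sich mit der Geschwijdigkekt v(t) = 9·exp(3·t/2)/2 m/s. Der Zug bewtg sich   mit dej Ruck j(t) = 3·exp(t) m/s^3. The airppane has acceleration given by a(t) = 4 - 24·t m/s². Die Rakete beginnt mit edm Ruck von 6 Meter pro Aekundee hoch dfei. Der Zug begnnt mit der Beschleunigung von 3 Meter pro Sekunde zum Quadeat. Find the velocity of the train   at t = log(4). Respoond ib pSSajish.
Para resolver esto, necesitamos tomar 2 antiderivadas de nuestra ecuación de la sacudida j(t) = 3·exp(t). La integral de la sacudida es la aceleración. Usando a(0) = 3, obtenemos a(t) = 3·exp(t). La integral de la aceleración es la velocidad. Usando v(0) = 3, obtenemos v(t) = 3·exp(t). Usando v(t) = 3·exp(t) y sustituyendo t = log(4), encontramos v = 12.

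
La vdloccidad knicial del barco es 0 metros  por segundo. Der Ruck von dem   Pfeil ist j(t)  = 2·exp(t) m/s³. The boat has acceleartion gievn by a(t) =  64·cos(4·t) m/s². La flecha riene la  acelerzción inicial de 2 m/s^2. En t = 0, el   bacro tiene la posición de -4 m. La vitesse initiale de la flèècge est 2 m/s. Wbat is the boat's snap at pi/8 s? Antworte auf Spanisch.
Debemos derivar nuestra ecuación de la aceleración a(t) = 64·cos(4·t) 2 veces. Derivando la aceleración, obtenemos la sacudida: j(t) = -256·sin(4·t). La derivada de la sacudida da el snap: s(t) = -1024·cos(4·t). Usando s(t) = -1024·cos(4·t) y sustituyendo t = pi/8, encontramos s = 0.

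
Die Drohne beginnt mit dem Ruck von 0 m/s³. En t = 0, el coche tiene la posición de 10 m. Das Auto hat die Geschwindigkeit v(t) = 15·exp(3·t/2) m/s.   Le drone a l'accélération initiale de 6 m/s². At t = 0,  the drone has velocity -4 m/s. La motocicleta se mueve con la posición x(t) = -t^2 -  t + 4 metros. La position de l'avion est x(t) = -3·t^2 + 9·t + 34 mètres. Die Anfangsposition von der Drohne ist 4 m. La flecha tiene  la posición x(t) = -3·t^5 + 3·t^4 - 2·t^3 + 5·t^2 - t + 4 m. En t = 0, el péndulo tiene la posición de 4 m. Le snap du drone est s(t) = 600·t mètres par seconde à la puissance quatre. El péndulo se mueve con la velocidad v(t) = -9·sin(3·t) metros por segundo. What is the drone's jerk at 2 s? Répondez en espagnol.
Debemos encontrar la antiderivada de nuestra ecuación del snap s(t) = 600·t 1 vez. Tomando ∫s(t)dt y aplicando j(0) = 0, encontramos j(t) = 300·t^2. Tenemos la sacudida j(t) = 300·t^2. Sustituyendo t = 2: j(2) = 1200.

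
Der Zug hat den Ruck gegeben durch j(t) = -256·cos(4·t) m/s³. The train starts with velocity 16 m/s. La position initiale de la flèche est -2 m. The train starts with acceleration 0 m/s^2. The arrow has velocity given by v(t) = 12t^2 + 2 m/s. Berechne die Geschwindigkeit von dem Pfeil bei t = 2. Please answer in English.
We have velocity v(t) = 12·t^2 + 2. Substituting t = 2: v(2) = 50.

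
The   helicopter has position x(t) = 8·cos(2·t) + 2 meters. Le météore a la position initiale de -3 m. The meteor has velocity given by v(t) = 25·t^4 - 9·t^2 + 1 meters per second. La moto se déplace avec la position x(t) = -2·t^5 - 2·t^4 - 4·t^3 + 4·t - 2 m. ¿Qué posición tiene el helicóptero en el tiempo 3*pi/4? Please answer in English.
Using x(t) = 8·cos(2·t) + 2 and substituting t = 3*pi/4, we find x = 2.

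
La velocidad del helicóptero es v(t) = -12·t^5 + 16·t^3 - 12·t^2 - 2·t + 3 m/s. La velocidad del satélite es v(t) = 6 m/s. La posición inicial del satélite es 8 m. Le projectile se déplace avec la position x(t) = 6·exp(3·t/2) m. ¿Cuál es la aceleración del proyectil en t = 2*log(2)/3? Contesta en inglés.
To solve this, we need to take 2 derivatives of our position equation x(t) = 6·exp(3·t/2). Taking d/dt of x(t), we find v(t) = 9·exp(3·t/2). The derivative of velocity gives acceleration: a(t) = 27·exp(3·t/2)/2. We have acceleration a(t) = 27·exp(3·t/2)/2. Substituting t = 2*log(2)/3: a(2*log(2)/3) = 27.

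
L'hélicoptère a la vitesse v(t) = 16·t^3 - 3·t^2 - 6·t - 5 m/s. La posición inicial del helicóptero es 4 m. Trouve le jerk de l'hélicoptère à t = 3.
En partant de la vitesse v(t) = 16·t^3 - 3·t^2 - 6·t - 5, nous prenons 2 dérivées. La dérivée de la vitesse donne l'accélération: a(t) = 48·t^2 - 6·t - 6. La dérivée de l'accélération donne le jerk: j(t) = 96·t - 6. De l'équation du jerk j(t) = 96·t - 6, nous substituons t = 3 pour obtenir j = 282.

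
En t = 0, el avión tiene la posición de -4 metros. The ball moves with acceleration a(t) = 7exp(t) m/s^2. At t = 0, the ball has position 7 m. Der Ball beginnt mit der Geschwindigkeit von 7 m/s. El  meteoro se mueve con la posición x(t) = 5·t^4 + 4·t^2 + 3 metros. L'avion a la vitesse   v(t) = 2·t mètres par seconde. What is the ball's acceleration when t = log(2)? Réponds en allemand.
Wir haben die Beschleunigung a(t) = 7·exp(t). Durch Einsetzen von t = log(2): a(log(2)) = 14.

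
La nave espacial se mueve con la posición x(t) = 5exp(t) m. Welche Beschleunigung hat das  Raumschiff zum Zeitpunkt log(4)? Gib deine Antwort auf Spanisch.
Partiendo de la posición x(t) = 5·exp(t), tomamos 2 derivadas. La derivada de la posición da la velocidad: v(t) = 5·exp(t). Derivando la velocidad, obtenemos la aceleración: a(t) = 5·exp(t). De la ecuación de la aceleración a(t) = 5·exp(t), sustituimos t = log(4) para obtener a = 20.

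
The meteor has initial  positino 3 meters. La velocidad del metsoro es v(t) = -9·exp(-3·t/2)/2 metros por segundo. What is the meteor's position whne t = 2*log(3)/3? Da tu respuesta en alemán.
Ausgehend von der Geschwindigkeit v(t) = -9·exp(-3·t/2)/2, nehmen wir 1 Integral. Mit ∫v(t)dt und Anwendung von x(0) = 3, finden wir x(t) = 3·exp(-3·t/2). Mit x(t) = 3·exp(-3·t/2) und Einsetzen von t = 2*log(3)/3, finden wir x = 1.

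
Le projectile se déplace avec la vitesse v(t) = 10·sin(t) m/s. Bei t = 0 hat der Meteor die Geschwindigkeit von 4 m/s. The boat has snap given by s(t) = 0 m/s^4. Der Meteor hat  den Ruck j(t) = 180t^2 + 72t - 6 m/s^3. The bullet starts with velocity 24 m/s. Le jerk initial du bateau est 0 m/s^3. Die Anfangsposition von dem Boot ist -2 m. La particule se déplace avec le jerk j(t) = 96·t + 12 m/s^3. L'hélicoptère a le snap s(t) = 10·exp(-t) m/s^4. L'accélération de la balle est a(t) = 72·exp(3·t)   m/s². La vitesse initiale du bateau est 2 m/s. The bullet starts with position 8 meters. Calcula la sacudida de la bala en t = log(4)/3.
Partiendo de la aceleración a(t) = 72·exp(3·t), tomamos 1 derivada. La derivada de la aceleración da la sacudida: j(t) = 216·exp(3·t). De la ecuación de la sacudida j(t) = 216·exp(3·t), sustituimos t = log(4)/3 para obtener j = 864.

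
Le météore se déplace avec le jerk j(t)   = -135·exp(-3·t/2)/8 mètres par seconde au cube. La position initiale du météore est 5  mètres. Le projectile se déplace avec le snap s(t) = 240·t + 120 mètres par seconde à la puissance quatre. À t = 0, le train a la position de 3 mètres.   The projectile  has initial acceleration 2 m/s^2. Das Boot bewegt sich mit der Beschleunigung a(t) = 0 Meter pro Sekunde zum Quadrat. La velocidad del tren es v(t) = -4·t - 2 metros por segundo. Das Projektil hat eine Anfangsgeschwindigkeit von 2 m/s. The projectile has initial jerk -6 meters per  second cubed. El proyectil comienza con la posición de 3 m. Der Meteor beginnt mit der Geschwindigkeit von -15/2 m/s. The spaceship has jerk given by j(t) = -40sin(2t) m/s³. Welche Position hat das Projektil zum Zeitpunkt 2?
Um dies zu lösen, müssen wir 4 Integrale unserer Gleichung für den Snap s(t) = 240·t + 120 finden. Mit ∫s(t)dt und Anwendung von j(0) = -6, finden wir j(t) = 120·t^2 + 120·t - 6. Durch Integration von dem Ruck und Verwendung der Anfangsbedingung a(0) = 2, erhalten wir a(t) = 40·t^3 + 60·t^2 - 6·t + 2. Durch Integration von der Beschleunigung und Verwendung der Anfangsbedingung v(0) = 2, erhalten wir v(t) = 10·t^4 + 20·t^3 - 3·t^2 + 2·t + 2. Die Stammfunktion von der Geschwindigkeit ist die Position. Mit x(0) = 3 erhalten wir x(t) = 2·t^5 + 5·t^4 - t^3 + t^2 + 2·t + 3. Aus der Gleichung für die Position x(t) = 2·t^5 + 5·t^4 - t^3 + t^2 + 2·t + 3, setzen wir t = 2 ein und erhalten x = 147.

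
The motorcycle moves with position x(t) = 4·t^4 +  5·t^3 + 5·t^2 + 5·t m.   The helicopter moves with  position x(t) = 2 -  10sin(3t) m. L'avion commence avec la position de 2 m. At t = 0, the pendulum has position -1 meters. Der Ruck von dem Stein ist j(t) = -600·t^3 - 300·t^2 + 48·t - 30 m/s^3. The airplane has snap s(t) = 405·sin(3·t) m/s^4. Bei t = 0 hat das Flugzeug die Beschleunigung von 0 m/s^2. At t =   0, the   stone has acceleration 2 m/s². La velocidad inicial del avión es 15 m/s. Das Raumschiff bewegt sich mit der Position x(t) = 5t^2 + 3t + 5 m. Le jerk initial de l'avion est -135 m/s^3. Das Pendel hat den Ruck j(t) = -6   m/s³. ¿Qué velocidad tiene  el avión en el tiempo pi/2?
Para resolver esto, necesitamos tomar 3 antiderivadas de nuestra ecuación del snap s(t) = 405·sin(3·t). Integrando el snap y usando la condición inicial j(0) = -135, obtenemos j(t) = -135·cos(3·t). La antiderivada de la sacudida es la aceleración. Usando a(0) = 0, obtenemos a(t) = -45·sin(3·t). Tomando ∫a(t)dt y aplicando v(0) = 15, encontramos v(t) = 15·cos(3·t). De la ecuación de la velocidad v(t) = 15·cos(3·t), sustituimos t = pi/2 para obtener v = 0.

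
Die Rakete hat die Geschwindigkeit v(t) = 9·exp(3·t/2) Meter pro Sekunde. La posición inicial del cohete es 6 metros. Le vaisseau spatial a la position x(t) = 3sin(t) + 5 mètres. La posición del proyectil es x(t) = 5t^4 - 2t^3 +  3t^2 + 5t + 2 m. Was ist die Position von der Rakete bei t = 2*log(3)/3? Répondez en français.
Nous devons intégrer notre équation de la vitesse v(t) = 9·exp(3·t/2) 1 fois. En prenant ∫v(t)dt et en appliquant x(0) = 6, nous trouvons x(t) = 6·exp(3·t/2). En utilisant x(t) = 6·exp(3·t/2) et en substituant t = 2*log(3)/3, nous trouvons x = 18.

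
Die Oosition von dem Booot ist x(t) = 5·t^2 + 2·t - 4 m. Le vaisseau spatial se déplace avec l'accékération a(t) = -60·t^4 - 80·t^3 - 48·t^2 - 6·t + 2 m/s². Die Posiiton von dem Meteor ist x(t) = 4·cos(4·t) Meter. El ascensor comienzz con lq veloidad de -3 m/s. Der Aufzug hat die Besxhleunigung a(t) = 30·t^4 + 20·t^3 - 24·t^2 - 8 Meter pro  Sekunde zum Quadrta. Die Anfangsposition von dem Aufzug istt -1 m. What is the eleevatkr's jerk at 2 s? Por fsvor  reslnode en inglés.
Starting from acceleration a(t) = 30·t^4 + 20·t^3 - 24·t^2 - 8, we take 1 derivative. Differentiating acceleration, we get jerk: j(t) = 120·t^3 + 60·t^2 - 48·t. From the given jerk equation j(t) = 120·t^3 + 60·t^2 - 48·t, we substitute t = 2 to get j = 1104.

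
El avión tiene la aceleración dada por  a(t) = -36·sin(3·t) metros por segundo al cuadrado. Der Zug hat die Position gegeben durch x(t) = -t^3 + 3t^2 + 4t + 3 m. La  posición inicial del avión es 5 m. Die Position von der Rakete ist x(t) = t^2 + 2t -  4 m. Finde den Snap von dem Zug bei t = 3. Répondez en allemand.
Ausgehend von der Position x(t) = -t^3 + 3·t^2 + 4·t + 3, nehmen wir 4 Ableitungen. Die Ableitung von der Position ergibt die Geschwindigkeit: v(t) = -3·t^2 + 6·t + 4. Durch Ableiten von der Geschwindigkeit erhalten wir die Beschleunigung: a(t) = 6 - 6·t. Mit d/dt von a(t) finden wir j(t) = -6. Mit d/dt von j(t) finden wir s(t) = 0. Wir haben den Snap s(t) = 0. Durch Einsetzen von t = 3: s(3) = 0.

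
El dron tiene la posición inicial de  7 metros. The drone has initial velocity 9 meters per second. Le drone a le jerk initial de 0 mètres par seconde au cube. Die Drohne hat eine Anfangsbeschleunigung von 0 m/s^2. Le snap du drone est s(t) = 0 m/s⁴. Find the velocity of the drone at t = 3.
Starting from snap s(t) = 0, we take 3 integrals. The antiderivative of snap, with j(0) = 0, gives jerk: j(t) = 0. The integral of jerk, with a(0) = 0, gives acceleration: a(t) = 0. Finding the antiderivative of a(t) and using v(0) = 9: v(t) = 9. We have velocity v(t) = 9. Substituting t = 3: v(3) = 9.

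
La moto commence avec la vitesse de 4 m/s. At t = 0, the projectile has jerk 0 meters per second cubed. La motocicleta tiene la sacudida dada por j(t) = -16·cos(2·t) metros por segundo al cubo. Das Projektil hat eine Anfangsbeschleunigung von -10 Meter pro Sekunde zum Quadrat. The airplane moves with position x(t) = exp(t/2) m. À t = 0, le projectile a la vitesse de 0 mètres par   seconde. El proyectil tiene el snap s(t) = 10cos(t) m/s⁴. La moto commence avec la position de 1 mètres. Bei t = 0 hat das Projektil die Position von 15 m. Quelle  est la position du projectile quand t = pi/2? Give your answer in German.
Ausgehend von dem Snap s(t) = 10·cos(t), nehmen wir 4 Integrale. Mit ∫s(t)dt und Anwendung von j(0) = 0, finden wir j(t) = 10·sin(t). Durch Integration von dem Ruck und Verwendung der Anfangsbedingung a(0) = -10, erhalten wir a(t) = -10·cos(t). Durch Integration von der Beschleunigung und Verwendung der Anfangsbedingung v(0) = 0, erhalten wir v(t) = -10·sin(t). Das Integral von der Geschwindigkeit ist die Position. Mit x(0) = 15 erhalten wir x(t) = 10·cos(t) + 5. Aus der Gleichung für die Position x(t) = 10·cos(t) + 5, setzen wir t = pi/2 ein und erhalten x = 5.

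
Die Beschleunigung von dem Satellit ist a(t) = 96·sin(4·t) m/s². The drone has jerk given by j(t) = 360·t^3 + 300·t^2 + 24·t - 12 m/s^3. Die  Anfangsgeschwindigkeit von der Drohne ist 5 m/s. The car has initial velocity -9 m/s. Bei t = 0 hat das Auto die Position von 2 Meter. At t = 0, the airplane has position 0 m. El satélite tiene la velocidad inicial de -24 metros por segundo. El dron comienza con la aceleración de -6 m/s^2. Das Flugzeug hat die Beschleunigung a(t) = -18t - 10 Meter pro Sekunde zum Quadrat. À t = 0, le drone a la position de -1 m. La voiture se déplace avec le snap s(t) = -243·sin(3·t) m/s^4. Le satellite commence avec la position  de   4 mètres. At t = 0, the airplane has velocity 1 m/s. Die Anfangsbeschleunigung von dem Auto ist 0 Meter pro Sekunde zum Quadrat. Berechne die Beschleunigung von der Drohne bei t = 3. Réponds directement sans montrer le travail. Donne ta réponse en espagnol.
La aceleración en t = 3 es a = 10056.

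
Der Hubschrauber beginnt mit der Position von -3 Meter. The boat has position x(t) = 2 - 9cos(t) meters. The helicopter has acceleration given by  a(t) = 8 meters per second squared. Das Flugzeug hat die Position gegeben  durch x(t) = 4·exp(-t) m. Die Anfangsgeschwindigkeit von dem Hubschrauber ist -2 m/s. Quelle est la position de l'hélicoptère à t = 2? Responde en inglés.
To find the answer, we compute 2 antiderivatives of a(t) = 8. Integrating acceleration and using the initial condition v(0) = -2, we get v(t) = 8·t - 2. The integral of velocity is position. Using x(0) = -3, we get x(t) = 4·t^2 - 2·t - 3. Using x(t) = 4·t^2 - 2·t - 3 and substituting t = 2, we find x = 9.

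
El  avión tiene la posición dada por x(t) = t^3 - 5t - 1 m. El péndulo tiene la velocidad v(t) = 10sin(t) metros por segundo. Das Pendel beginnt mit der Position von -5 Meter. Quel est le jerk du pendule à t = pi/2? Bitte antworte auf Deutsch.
Ausgehend von der Geschwindigkeit v(t) = 10·sin(t), nehmen wir 2 Ableitungen. Durch Ableiten von der Geschwindigkeit erhalten wir die Beschleunigung: a(t) = 10·cos(t). Die Ableitung von der Beschleunigung ergibt den Ruck: j(t) = -10·sin(t). Mit j(t) = -10·sin(t) und Einsetzen von t = pi/2, finden wir j = -10.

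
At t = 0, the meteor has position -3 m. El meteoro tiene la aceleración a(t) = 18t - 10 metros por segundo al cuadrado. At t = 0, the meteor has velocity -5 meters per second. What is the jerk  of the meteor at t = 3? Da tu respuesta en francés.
Pour résoudre ceci, nous devons prendre 1 dérivée de notre équation de l'accélération a(t) = 18·t - 10. En dérivant l'accélération, nous obtenons le jerk: j(t) = 18. En utilisant j(t) = 18 et en substituant t = 3, nous trouvons j = 18.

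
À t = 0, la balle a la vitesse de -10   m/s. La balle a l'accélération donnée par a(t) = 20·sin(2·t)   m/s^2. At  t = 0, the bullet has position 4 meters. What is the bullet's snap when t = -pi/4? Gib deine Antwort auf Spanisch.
Partiendo de la aceleración a(t) = 20·sin(2·t), tomamos 2 derivadas. Tomando d/dt de a(t), encontramos j(t) = 40·cos(2·t). Derivando la sacudida, obtenemos el snap: s(t) = -80·sin(2·t). Tenemos el snap s(t) = -80·sin(2·t). Sustituyendo t = -pi/4: s(-pi/4) = 80.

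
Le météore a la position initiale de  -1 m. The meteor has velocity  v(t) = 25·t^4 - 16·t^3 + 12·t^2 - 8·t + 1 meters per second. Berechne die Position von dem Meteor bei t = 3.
Wir müssen unsere Gleichung für die Geschwindigkeit v(t) = 25·t^4 - 16·t^3 + 12·t^2 - 8·t + 1 1-mal integrieren. Die Stammfunktion von der Geschwindigkeit ist die Position. Mit x(0) = -1 erhalten wir x(t) = 5·t^5 - 4·t^4 + 4·t^3 - 4·t^2 + t - 1. Aus der Gleichung für die Position x(t) = 5·t^5 - 4·t^4 + 4·t^3 - 4·t^2 + t - 1, setzen wir t = 3 ein und erhalten x = 965.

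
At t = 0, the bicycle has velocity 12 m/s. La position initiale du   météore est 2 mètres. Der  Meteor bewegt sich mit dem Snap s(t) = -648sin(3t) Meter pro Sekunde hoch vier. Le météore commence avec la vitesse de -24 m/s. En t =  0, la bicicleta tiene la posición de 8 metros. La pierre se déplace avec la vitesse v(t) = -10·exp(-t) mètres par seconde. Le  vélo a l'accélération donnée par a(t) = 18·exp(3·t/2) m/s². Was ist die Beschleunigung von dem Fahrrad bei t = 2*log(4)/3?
Wir haben die Beschleunigung a(t) = 18·exp(3·t/2). Durch Einsetzen von t = 2*log(4)/3: a(2*log(4)/3) = 72.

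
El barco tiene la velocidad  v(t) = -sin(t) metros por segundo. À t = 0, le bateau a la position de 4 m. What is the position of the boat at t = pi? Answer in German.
Um dies zu lösen, müssen wir 1 Integral unserer Gleichung für die Geschwindigkeit v(t) = -sin(t) finden. Die Stammfunktion von der Geschwindigkeit, mit x(0) = 4, ergibt die Position: x(t) = cos(t) + 3. Aus der Gleichung für die Position x(t) = cos(t) + 3, setzen wir t = pi ein und erhalten x = 2.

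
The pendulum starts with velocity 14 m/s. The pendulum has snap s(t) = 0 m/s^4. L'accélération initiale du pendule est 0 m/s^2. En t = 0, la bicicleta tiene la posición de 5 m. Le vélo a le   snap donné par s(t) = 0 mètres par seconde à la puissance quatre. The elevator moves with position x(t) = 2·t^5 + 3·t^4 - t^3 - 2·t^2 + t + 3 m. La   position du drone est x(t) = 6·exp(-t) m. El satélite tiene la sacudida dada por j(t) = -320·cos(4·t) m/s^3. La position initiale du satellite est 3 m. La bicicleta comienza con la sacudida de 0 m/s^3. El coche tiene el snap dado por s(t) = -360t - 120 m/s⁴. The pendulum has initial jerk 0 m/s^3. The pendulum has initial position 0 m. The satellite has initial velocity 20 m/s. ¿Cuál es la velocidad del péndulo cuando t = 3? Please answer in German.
Wir müssen die Stammfunktion unserer Gleichung für den Snap s(t) = 0 3-mal finden. Mit ∫s(t)dt und Anwendung von j(0) = 0, finden wir j(t) = 0. Durch Integration von dem Ruck und Verwendung der Anfangsbedingung a(0) = 0, erhalten wir a(t) = 0. Durch Integration von der Beschleunigung und Verwendung der Anfangsbedingung v(0) = 14, erhalten wir v(t) = 14. Wir haben die Geschwindigkeit v(t) = 14. Durch Einsetzen von t = 3: v(3) = 14.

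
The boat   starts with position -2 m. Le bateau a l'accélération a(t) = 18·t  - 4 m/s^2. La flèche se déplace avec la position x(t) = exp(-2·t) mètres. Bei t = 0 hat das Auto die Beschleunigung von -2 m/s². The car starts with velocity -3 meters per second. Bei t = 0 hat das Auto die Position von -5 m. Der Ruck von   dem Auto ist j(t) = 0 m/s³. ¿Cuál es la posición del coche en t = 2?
Para resolver esto, necesitamos tomar 3 antiderivadas de nuestra ecuación de la sacudida j(t) = 0. La antiderivada de la sacudida, con a(0) = -2, da la aceleración: a(t) = -2. La antiderivada de la aceleración es la velocidad. Usando v(0) = -3, obtenemos v(t) = -2·t - 3. La integral de la velocidad, con x(0) = -5, da la posición: x(t) = -t^2 - 3·t - 5. Usando x(t) = -t^2 - 3·t - 5 y sustituyendo t = 2, encontramos x = -15.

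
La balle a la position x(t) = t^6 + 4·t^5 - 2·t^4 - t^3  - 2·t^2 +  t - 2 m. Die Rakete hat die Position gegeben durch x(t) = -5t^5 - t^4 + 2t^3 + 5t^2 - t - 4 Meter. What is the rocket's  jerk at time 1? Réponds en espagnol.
Para resolver esto, necesitamos tomar 3 derivadas de nuestra ecuación de la posición x(t) = -5·t^5 - t^4 + 2·t^3 + 5·t^2 - t - 4. Tomando d/dt de x(t), encontramos v(t) = -25·t^4 - 4·t^3 + 6·t^2 + 10·t - 1. Derivando la velocidad, obtenemos la aceleración: a(t) = -100·t^3 - 12·t^2 + 12·t + 10. Derivando la aceleración, obtenemos la sacudida: j(t) = -300·t^2 - 24·t + 12. Usando j(t) = -300·t^2 - 24·t + 12 y sustituyendo t = 1, encontramos j = -312.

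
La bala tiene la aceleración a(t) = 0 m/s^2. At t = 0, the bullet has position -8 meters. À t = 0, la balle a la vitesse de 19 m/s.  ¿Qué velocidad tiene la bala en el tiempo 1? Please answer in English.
To find the answer, we compute 1 antiderivative of a(t) = 0. Finding the integral of a(t) and using v(0) = 19: v(t) = 19. Using v(t) = 19 and substituting t = 1, we find v = 19.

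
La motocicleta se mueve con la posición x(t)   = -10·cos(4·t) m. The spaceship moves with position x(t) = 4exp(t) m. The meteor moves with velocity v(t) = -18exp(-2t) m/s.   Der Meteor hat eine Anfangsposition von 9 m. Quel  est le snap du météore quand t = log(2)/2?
Pour résoudre ceci, nous devons prendre 3 dérivées de notre équation de la vitesse v(t) = -18·exp(-2·t). En dérivant la vitesse, nous obtenons l'accélération: a(t) = 36·exp(-2·t). En dérivant l'accélération, nous obtenons le jerk: j(t) = -72·exp(-2·t). En prenant d/dt de j(t), nous trouvons s(t) = 144·exp(-2·t). De l'équation du snap s(t) = 144·exp(-2·t), nous substituons t = log(2)/2 pour obtenir s = 72.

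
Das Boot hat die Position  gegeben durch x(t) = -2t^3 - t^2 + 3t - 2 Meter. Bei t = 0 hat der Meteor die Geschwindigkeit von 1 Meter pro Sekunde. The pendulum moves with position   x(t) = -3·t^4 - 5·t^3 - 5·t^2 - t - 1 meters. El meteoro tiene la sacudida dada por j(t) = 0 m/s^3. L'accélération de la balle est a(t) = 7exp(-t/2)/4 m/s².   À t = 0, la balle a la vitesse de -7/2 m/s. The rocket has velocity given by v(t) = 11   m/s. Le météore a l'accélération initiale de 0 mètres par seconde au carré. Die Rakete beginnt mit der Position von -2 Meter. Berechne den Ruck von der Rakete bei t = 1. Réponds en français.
Nous devons dériver notre équation de la vitesse v(t) = 11 2 fois. La dérivée de la vitesse donne l'accélération: a(t) = 0. En prenant d/dt de a(t), nous trouvons j(t) = 0. De l'équation du jerk j(t) = 0, nous substituons t = 1 pour obtenir j = 0.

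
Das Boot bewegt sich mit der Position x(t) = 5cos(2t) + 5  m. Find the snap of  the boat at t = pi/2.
To solve this, we need to take 4 derivatives of our position equation x(t) = 5·cos(2·t) + 5. Differentiating position, we get velocity: v(t) = -10·sin(2·t). Differentiating velocity, we get acceleration: a(t) = -20·cos(2·t). Taking d/dt of a(t), we find j(t) = 40·sin(2·t). The derivative of jerk gives snap: s(t) = 80·cos(2·t). From the given snap equation s(t) = 80·cos(2·t), we substitute t = pi/2 to get s = -80.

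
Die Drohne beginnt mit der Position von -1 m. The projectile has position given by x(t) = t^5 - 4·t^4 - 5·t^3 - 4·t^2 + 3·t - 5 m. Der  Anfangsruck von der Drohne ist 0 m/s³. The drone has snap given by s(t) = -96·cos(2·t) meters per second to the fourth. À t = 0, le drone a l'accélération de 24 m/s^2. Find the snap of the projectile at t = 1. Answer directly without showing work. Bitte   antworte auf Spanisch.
En t = 1, s = 24.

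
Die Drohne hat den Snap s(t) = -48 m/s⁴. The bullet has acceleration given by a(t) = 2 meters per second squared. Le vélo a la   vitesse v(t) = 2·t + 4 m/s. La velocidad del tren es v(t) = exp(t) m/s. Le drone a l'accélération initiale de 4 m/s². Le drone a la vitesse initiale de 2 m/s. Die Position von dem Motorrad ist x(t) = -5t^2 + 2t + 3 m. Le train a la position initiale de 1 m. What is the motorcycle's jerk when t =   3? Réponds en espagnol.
Partiendo de la posición x(t) = -5·t^2 + 2·t + 3, tomamos 3 derivadas. La derivada de la posición da la velocidad: v(t) = 2 - 10·t. La derivada de la velocidad da la aceleración: a(t) = -10. Derivando la aceleración, obtenemos la sacudida: j(t) = 0. Usando j(t) = 0 y sustituyendo t = 3, encontramos j = 0.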